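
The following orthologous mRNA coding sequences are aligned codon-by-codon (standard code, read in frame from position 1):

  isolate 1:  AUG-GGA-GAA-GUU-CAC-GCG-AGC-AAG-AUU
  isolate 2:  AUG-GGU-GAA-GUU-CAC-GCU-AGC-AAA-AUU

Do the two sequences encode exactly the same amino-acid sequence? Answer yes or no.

yes

Codon 1: AUG Met / AUG Met — identical.
Codon 2: GGA Gly / GGU Gly — synonymous.
Codon 3: GAA Glu / GAA Glu — identical.
Codon 4: GUU Val / GUU Val — identical.
Codon 5: CAC His / CAC His — identical.
Codon 6: GCG Ala / GCU Ala — synonymous.
Codon 7: AGC Ser / AGC Ser — identical.
Codon 8: AAG Lys / AAA Lys — synonymous.
Codon 9: AUU Ile / AUU Ile — identical.
Nonsynonymous differences: 0 → same protein.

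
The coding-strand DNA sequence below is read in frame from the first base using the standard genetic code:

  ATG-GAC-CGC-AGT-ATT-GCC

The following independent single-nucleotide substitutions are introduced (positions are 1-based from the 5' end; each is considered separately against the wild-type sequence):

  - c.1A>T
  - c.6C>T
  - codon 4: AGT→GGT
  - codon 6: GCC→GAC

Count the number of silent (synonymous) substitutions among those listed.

1

Codon 1: ATG (Met) → TTG (Leu) — missense.
Codon 2: GAC (Asp) → GAT (Asp) — synonymous.
Codon 4: AGT (Ser) → GGT (Gly) — missense.
Codon 6: GCC (Ala) → GAC (Asp) — missense.
Synonymous: 1 of 4.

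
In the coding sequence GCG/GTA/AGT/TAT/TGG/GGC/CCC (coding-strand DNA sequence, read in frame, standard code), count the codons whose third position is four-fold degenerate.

Codon 1 GCG (Ala): third position 4-fold.
Codon 2 GTA (Val): third position 4-fold.
Codon 3 AGT (Ser): third position 2-fold.
Codon 4 TAT (Tyr): third position 2-fold.
Codon 5 TGG (Trp): third position 1-fold.
Codon 6 GGC (Gly): third position 4-fold.
Codon 7 CCC (Pro): third position 4-fold.
Four-fold degenerate third positions: 4.

4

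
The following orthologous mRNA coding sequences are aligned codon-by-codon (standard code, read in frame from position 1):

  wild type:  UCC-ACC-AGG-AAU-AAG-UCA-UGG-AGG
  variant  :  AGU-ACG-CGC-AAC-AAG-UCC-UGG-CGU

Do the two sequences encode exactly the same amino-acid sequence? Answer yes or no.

Codon 1: UCC Ser / AGU Ser — synonymous.
Codon 2: ACC Thr / ACG Thr — synonymous.
Codon 3: AGG Arg / CGC Arg — synonymous.
Codon 4: AAU Asn / AAC Asn — synonymous.
Codon 5: AAG Lys / AAG Lys — identical.
Codon 6: UCA Ser / UCC Ser — synonymous.
Codon 7: UGG Trp / UGG Trp — identical.
Codon 8: AGG Arg / CGU Arg — synonymous.
Nonsynonymous differences: 0 → same protein.

yes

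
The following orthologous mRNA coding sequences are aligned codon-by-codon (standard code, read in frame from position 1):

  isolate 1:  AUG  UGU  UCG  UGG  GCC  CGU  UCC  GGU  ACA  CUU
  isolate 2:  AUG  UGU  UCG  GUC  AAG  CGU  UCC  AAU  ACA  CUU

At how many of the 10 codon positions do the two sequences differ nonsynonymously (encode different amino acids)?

3

Codon 1: AUG Met / AUG Met — identical.
Codon 2: UGU Cys / UGU Cys — identical.
Codon 3: UCG Ser / UCG Ser — identical.
Codon 4: UGG Trp / GUC Val — nonsynonymous.
Codon 5: GCC Ala / AAG Lys — nonsynonymous.
Codon 6: CGU Arg / CGU Arg — identical.
Codon 7: UCC Ser / UCC Ser — identical.
Codon 8: GGU Gly / AAU Asn — nonsynonymous.
Codon 9: ACA Thr / ACA Thr — identical.
Codon 10: CUU Leu / CUU Leu — identical.
Nonsynonymous differences: 3.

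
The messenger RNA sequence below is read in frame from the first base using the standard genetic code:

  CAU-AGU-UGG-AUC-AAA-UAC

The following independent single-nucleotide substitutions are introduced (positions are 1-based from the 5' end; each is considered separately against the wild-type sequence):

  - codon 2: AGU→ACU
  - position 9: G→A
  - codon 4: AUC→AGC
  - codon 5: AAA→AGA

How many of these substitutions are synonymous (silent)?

Codon 2: AGU (Ser) → ACU (Thr) — missense.
Codon 3: UGG (Trp) → UGA (Stop) — nonsense.
Codon 4: AUC (Ile) → AGC (Ser) — missense.
Codon 5: AAA (Lys) → AGA (Arg) — missense.
Synonymous: 0 of 4.

0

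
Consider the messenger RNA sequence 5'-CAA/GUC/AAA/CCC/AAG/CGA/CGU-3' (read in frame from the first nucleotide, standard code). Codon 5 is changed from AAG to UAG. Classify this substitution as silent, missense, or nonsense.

Position 13 falls in codon 5: AAG → Lys.
After the substitution the codon is UAG → Stop.
The new codon is a stop codon, so this is a nonsense mutation.

nonsense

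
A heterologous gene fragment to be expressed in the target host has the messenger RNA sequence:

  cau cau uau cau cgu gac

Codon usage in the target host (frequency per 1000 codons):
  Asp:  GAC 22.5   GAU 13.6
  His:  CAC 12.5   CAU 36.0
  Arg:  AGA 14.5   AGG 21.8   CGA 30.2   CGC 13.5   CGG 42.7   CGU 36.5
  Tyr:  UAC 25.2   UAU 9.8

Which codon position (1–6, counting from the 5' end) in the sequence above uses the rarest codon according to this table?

3

Codon 1 CAU (His): 36.0 per 1000.
Codon 2 CAU (His): 36.0 per 1000.
Codon 3 UAU (Tyr): 9.8 per 1000.
Codon 4 CAU (His): 36.0 per 1000.
Codon 5 CGU (Arg): 36.5 per 1000.
Codon 6 GAC (Asp): 22.5 per 1000.
Lowest frequency is 9.8 at codon 3.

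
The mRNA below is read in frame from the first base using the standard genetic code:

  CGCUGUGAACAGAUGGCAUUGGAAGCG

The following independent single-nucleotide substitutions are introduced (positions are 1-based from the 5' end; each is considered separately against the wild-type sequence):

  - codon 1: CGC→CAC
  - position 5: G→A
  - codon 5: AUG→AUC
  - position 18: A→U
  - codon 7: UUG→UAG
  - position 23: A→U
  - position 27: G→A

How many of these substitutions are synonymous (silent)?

Codon 1: CGC (Arg) → CAC (His) — missense.
Codon 2: UGU (Cys) → UAU (Tyr) — missense.
Codon 5: AUG (Met) → AUC (Ile) — missense.
Codon 6: GCA (Ala) → GCU (Ala) — synonymous.
Codon 7: UUG (Leu) → UAG (Stop) — nonsense.
Codon 8: GAA (Glu) → GUA (Val) — missense.
Codon 9: GCG (Ala) → GCA (Ala) — synonymous.
Synonymous: 2 of 7.

2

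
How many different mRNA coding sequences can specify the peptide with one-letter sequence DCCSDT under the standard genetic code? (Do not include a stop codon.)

384

Asp: 2 codons.
Cys: 2 codons.
Cys: 2 codons.
Ser: 6 codons.
Asp: 2 codons.
Thr: 4 codons.
2 × 2 × 2 × 6 × 2 × 4 = 384.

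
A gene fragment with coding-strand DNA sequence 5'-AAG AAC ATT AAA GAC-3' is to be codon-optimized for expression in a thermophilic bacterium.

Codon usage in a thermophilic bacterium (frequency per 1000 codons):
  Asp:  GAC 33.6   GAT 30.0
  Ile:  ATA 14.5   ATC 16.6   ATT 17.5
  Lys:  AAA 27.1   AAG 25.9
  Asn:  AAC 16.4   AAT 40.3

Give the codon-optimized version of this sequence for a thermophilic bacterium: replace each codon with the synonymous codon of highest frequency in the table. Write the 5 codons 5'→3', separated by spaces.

AAA AAT ATT AAA GAC

Codon 1 (Lys): best is AAA at 27.1.
Codon 2 (Asn): best is AAT at 40.3.
Codon 3 (Ile): best is ATT at 17.5.
Codon 4 (Lys): best is AAA at 27.1.
Codon 5 (Asp): best is GAC at 33.6.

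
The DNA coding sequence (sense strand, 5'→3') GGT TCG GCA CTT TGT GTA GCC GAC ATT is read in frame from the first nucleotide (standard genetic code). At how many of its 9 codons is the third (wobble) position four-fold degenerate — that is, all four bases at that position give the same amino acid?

Codon 1 GGT (Gly): third position 4-fold.
Codon 2 TCG (Ser): third position 4-fold.
Codon 3 GCA (Ala): third position 4-fold.
Codon 4 CTT (Leu): third position 4-fold.
Codon 5 TGT (Cys): third position 2-fold.
Codon 6 GTA (Val): third position 4-fold.
Codon 7 GCC (Ala): third position 4-fold.
Codon 8 GAC (Asp): third position 2-fold.
Codon 9 ATT (Ile): third position 3-fold.
Four-fold degenerate third positions: 6.

6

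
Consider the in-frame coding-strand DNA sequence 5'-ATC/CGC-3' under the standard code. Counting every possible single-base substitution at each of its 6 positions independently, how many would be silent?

Codon 1 (ATC, Ile): 2 synonymous substitutions.
Codon 2 (CGC, Arg): 3 synonymous substitutions.
Total: 2 + 3 = 5.

5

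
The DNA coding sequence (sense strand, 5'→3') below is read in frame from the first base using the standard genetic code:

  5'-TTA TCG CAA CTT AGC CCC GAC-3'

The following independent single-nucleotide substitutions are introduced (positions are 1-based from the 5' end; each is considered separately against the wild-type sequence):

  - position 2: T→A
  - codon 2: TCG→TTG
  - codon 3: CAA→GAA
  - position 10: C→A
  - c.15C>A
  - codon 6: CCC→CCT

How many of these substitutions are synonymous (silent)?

Codon 1: TTA (Leu) → TAA (Stop) — nonsense.
Codon 2: TCG (Ser) → TTG (Leu) — missense.
Codon 3: CAA (Gln) → GAA (Glu) — missense.
Codon 4: CTT (Leu) → ATT (Ile) — missense.
Codon 5: AGC (Ser) → AGA (Arg) — missense.
Codon 6: CCC (Pro) → CCT (Pro) — synonymous.
Synonymous: 1 of 6.

1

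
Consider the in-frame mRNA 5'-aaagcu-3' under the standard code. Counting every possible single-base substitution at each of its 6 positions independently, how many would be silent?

Codon 1 (AAA, Lys): 1 synonymous substitution.
Codon 2 (GCU, Ala): 3 synonymous substitutions.
Total: 1 + 3 = 4.

4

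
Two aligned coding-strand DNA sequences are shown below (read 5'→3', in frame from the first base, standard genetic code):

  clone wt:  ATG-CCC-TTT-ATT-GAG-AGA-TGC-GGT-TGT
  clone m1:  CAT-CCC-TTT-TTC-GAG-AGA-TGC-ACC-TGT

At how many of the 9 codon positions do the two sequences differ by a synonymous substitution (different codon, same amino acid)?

0

Codon 1: ATG Met / CAT His — nonsynonymous.
Codon 2: CCC Pro / CCC Pro — identical.
Codon 3: TTT Phe / TTT Phe — identical.
Codon 4: ATT Ile / TTC Phe — nonsynonymous.
Codon 5: GAG Glu / GAG Glu — identical.
Codon 6: AGA Arg / AGA Arg — identical.
Codon 7: TGC Cys / TGC Cys — identical.
Codon 8: GGT Gly / ACC Thr — nonsynonymous.
Codon 9: TGT Cys / TGT Cys — identical.
Synonymous differences: 0.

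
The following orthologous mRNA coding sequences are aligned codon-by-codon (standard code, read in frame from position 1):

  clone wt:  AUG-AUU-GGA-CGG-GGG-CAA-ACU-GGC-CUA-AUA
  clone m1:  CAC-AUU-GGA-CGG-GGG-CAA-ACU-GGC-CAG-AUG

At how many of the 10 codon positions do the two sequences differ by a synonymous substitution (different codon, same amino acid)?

0

Codon 1: AUG Met / CAC His — nonsynonymous.
Codon 2: AUU Ile / AUU Ile — identical.
Codon 3: GGA Gly / GGA Gly — identical.
Codon 4: CGG Arg / CGG Arg — identical.
Codon 5: GGG Gly / GGG Gly — identical.
Codon 6: CAA Gln / CAA Gln — identical.
Codon 7: ACU Thr / ACU Thr — identical.
Codon 8: GGC Gly / GGC Gly — identical.
Codon 9: CUA Leu / CAG Gln — nonsynonymous.
Codon 10: AUA Ile / AUG Met — nonsynonymous.
Synonymous differences: 0.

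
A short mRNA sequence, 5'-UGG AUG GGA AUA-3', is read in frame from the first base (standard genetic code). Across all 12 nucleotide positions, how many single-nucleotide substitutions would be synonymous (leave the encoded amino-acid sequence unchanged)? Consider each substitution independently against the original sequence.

5

Codon 1 (UGG, Trp): 0 synonymous substitutions.
Codon 2 (AUG, Met): 0 synonymous substitutions.
Codon 3 (GGA, Gly): 3 synonymous substitutions.
Codon 4 (AUA, Ile): 2 synonymous substitutions.
Total: 0 + 0 + 3 + 2 = 5.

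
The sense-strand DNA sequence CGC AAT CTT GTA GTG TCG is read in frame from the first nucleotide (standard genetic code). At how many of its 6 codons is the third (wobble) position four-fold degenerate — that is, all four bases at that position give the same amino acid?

5

Codon 1 CGC (Arg): third position 4-fold.
Codon 2 AAT (Asn): third position 2-fold.
Codon 3 CTT (Leu): third position 4-fold.
Codon 4 GTA (Val): third position 4-fold.
Codon 5 GTG (Val): third position 4-fold.
Codon 6 TCG (Ser): third position 4-fold.
Four-fold degenerate third positions: 5.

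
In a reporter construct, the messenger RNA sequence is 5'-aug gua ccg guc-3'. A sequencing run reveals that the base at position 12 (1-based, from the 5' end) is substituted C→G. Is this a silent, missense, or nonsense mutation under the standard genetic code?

silent

Position 12 falls in codon 4: GUC → Val.
After the substitution the codon is GUG → Val.
Both encode Val, so the change is synonymous.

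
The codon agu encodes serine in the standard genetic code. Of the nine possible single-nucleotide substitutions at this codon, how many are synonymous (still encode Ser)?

1

Position 1: none → 0 synonymous.
Position 2: none → 0 synonymous.
Position 3: AGC → 1 synonymous.
Total: 0 + 0 + 1 = 1.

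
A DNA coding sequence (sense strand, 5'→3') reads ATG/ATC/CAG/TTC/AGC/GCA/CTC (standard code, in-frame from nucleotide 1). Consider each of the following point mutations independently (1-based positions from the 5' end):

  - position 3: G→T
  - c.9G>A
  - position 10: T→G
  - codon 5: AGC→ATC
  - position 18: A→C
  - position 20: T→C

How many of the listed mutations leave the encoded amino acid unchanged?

Codon 1: ATG (Met) → ATT (Ile) — missense.
Codon 3: CAG (Gln) → CAA (Gln) — synonymous.
Codon 4: TTC (Phe) → GTC (Val) — missense.
Codon 5: AGC (Ser) → ATC (Ile) — missense.
Codon 6: GCA (Ala) → GCC (Ala) — synonymous.
Codon 7: CTC (Leu) → CCC (Pro) — missense.
Synonymous: 2 of 6.

2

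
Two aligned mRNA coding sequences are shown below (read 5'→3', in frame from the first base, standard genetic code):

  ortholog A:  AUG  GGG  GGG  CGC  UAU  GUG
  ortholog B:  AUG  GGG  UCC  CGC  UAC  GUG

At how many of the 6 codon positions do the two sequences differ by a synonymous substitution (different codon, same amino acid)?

Codon 1: AUG Met / AUG Met — identical.
Codon 2: GGG Gly / GGG Gly — identical.
Codon 3: GGG Gly / UCC Ser — nonsynonymous.
Codon 4: CGC Arg / CGC Arg — identical.
Codon 5: UAU Tyr / UAC Tyr — synonymous.
Codon 6: GUG Val / GUG Val — identical.
Synonymous differences: 1.

1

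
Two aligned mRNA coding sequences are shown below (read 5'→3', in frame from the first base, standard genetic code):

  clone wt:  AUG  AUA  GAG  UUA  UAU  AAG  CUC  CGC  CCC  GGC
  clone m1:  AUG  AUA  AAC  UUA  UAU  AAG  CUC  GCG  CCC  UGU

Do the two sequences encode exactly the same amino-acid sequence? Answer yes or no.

no

Codon 1: AUG Met / AUG Met — identical.
Codon 2: AUA Ile / AUA Ile — identical.
Codon 3: GAG Glu / AAC Asn — nonsynonymous.
Codon 4: UUA Leu / UUA Leu — identical.
Codon 5: UAU Tyr / UAU Tyr — identical.
Codon 6: AAG Lys / AAG Lys — identical.
Codon 7: CUC Leu / CUC Leu — identical.
Codon 8: CGC Arg / GCG Ala — nonsynonymous.
Codon 9: CCC Pro / CCC Pro — identical.
Codon 10: GGC Gly / UGU Cys — nonsynonymous.
Nonsynonymous differences: 3 → different protein.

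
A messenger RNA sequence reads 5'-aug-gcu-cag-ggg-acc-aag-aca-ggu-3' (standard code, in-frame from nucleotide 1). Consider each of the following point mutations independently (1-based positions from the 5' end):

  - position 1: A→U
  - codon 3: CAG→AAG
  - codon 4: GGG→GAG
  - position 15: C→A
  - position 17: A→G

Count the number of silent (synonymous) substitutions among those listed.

1

Codon 1: AUG (Met) → UUG (Leu) — missense.
Codon 3: CAG (Gln) → AAG (Lys) — missense.
Codon 4: GGG (Gly) → GAG (Glu) — missense.
Codon 5: ACC (Thr) → ACA (Thr) — synonymous.
Codon 6: AAG (Lys) → AGG (Arg) — missense.
Synonymous: 1 of 5.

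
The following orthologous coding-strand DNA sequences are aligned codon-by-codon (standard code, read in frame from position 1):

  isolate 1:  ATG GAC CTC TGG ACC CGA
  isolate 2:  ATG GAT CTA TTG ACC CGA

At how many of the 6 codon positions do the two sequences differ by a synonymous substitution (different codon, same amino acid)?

Codon 1: ATG Met / ATG Met — identical.
Codon 2: GAC Asp / GAT Asp — synonymous.
Codon 3: CTC Leu / CTA Leu — synonymous.
Codon 4: TGG Trp / TTG Leu — nonsynonymous.
Codon 5: ACC Thr / ACC Thr — identical.
Codon 6: CGA Arg / CGA Arg — identical.
Synonymous differences: 2.

2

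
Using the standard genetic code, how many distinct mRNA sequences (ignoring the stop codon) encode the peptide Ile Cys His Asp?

Ile: 3 codons.
Cys: 2 codons.
His: 2 codons.
Asp: 2 codons.
3 × 2 × 2 × 2 = 24.

24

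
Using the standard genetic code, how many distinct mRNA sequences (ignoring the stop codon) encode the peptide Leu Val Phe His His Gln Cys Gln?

Leu: 6 codons.
Val: 4 codons.
Phe: 2 codons.
His: 2 codons.
His: 2 codons.
Gln: 2 codons.
Cys: 2 codons.
Gln: 2 codons.
6 × 4 × 2 × 2 × 2 × 2 × 2 × 2 = 1536.

1536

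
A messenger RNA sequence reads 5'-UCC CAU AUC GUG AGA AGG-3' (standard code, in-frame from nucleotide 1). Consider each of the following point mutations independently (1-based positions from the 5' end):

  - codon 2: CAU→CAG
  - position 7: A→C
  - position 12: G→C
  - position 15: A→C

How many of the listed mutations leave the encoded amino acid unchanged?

1

Codon 2: CAU (His) → CAG (Gln) — missense.
Codon 3: AUC (Ile) → CUC (Leu) — missense.
Codon 4: GUG (Val) → GUC (Val) — synonymous.
Codon 5: AGA (Arg) → AGC (Ser) — missense.
Synonymous: 1 of 4.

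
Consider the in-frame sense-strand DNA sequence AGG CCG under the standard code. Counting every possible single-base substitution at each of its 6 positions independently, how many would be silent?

5

Codon 1 (AGG, Arg): 2 synonymous substitutions.
Codon 2 (CCG, Pro): 3 synonymous substitutions.
Total: 2 + 3 = 5.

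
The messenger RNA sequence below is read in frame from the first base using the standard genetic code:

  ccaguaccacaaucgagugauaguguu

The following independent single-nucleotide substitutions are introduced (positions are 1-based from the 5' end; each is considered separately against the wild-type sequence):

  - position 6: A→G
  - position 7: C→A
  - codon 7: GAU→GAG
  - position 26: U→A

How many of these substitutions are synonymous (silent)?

Codon 2: GUA (Val) → GUG (Val) — synonymous.
Codon 3: CCA (Pro) → ACA (Thr) — missense.
Codon 7: GAU (Asp) → GAG (Glu) — missense.
Codon 9: GUU (Val) → GAU (Asp) — missense.
Synonymous: 1 of 4.

1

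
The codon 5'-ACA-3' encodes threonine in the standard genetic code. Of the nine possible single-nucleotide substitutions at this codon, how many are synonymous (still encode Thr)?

Position 1: none → 0 synonymous.
Position 2: none → 0 synonymous.
Position 3: ACU, ACC, ACG → 3 synonymous.
Total: 0 + 0 + 3 = 3.

3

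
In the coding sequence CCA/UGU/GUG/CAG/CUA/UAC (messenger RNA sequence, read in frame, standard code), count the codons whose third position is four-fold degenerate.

Codon 1 CCA (Pro): third position 4-fold.
Codon 2 UGU (Cys): third position 2-fold.
Codon 3 GUG (Val): third position 4-fold.
Codon 4 CAG (Gln): third position 2-fold.
Codon 5 CUA (Leu): third position 4-fold.
Codon 6 UAC (Tyr): third position 2-fold.
Four-fold degenerate third positions: 3.

3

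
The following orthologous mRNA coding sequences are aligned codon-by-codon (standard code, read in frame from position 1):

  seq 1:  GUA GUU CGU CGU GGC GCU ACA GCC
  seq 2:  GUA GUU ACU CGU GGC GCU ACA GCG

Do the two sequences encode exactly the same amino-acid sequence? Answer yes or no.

Codon 1: GUA Val / GUA Val — identical.
Codon 2: GUU Val / GUU Val — identical.
Codon 3: CGU Arg / ACU Thr — nonsynonymous.
Codon 4: CGU Arg / CGU Arg — identical.
Codon 5: GGC Gly / GGC Gly — identical.
Codon 6: GCU Ala / GCU Ala — identical.
Codon 7: ACA Thr / ACA Thr — identical.
Codon 8: GCC Ala / GCG Ala — synonymous.
Nonsynonymous differences: 1 → different protein.

no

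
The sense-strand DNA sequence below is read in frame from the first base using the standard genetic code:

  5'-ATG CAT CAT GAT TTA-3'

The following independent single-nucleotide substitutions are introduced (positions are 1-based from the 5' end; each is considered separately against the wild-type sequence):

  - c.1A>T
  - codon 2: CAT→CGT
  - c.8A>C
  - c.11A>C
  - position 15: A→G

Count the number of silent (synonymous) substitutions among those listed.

1

Codon 1: ATG (Met) → TTG (Leu) — missense.
Codon 2: CAT (His) → CGT (Arg) — missense.
Codon 3: CAT (His) → CCT (Pro) — missense.
Codon 4: GAT (Asp) → GCT (Ala) — missense.
Codon 5: TTA (Leu) → TTG (Leu) — synonymous.
Synonymous: 1 of 5.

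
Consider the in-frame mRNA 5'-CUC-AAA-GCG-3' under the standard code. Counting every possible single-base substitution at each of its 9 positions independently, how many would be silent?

Codon 1 (CUC, Leu): 3 synonymous substitutions.
Codon 2 (AAA, Lys): 1 synonymous substitution.
Codon 3 (GCG, Ala): 3 synonymous substitutions.
Total: 3 + 1 + 3 = 7.

7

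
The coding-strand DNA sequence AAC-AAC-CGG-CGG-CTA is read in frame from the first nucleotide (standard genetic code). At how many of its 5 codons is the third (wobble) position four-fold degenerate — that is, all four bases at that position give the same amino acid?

Codon 1 AAC (Asn): third position 2-fold.
Codon 2 AAC (Asn): third position 2-fold.
Codon 3 CGG (Arg): third position 4-fold.
Codon 4 CGG (Arg): third position 4-fold.
Codon 5 CTA (Leu): third position 4-fold.
Four-fold degenerate third positions: 3.

3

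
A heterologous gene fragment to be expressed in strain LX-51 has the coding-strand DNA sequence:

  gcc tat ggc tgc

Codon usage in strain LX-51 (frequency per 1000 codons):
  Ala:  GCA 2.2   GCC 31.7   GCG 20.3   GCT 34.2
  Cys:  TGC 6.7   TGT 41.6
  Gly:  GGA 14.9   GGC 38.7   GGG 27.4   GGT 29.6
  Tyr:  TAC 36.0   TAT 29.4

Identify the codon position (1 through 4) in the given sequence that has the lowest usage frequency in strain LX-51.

4

Codon 1 GCC (Ala): 31.7 per 1000.
Codon 2 TAT (Tyr): 29.4 per 1000.
Codon 3 GGC (Gly): 38.7 per 1000.
Codon 4 TGC (Cys): 6.7 per 1000.
Lowest frequency is 6.7 at codon 4.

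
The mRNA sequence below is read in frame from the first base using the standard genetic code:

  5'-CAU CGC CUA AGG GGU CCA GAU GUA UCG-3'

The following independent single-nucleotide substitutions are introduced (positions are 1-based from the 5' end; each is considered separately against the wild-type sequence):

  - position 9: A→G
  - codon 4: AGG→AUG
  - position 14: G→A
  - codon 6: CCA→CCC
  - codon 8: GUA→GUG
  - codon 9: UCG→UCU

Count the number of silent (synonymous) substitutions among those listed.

4

Codon 3: CUA (Leu) → CUG (Leu) — synonymous.
Codon 4: AGG (Arg) → AUG (Met) — missense.
Codon 5: GGU (Gly) → GAU (Asp) — missense.
Codon 6: CCA (Pro) → CCC (Pro) — synonymous.
Codon 8: GUA (Val) → GUG (Val) — synonymous.
Codon 9: UCG (Ser) → UCU (Ser) — synonymous.
Synonymous: 4 of 6.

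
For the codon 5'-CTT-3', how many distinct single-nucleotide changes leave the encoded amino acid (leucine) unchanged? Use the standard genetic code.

3

Position 1: none → 0 synonymous.
Position 2: none → 0 synonymous.
Position 3: CTC, CTA, CTG → 3 synonymous.
Total: 0 + 0 + 3 = 3.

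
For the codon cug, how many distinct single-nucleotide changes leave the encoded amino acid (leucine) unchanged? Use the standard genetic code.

4

Position 1: UUG → 1 synonymous.
Position 2: none → 0 synonymous.
Position 3: CUU, CUC, CUA → 3 synonymous.
Total: 1 + 0 + 3 = 4.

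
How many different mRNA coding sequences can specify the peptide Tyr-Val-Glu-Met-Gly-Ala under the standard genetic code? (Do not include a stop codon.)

Tyr: 2 codons.
Val: 4 codons.
Glu: 2 codons.
Met: 1 codon.
Gly: 4 codons.
Ala: 4 codons.
2 × 4 × 2 × 1 × 4 × 4 = 256.

256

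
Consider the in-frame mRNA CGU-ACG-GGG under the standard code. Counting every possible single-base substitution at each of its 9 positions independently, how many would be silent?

9

Codon 1 (CGU, Arg): 3 synonymous substitutions.
Codon 2 (ACG, Thr): 3 synonymous substitutions.
Codon 3 (GGG, Gly): 3 synonymous substitutions.
Total: 3 + 3 + 3 = 9.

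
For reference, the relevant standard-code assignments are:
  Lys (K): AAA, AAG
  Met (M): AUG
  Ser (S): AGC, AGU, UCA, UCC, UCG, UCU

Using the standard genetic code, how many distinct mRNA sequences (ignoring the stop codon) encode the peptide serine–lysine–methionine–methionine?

Ser: 6 codons.
Lys: 2 codons.
Met: 1 codon.
Met: 1 codon.
6 × 2 × 1 × 1 = 12.

12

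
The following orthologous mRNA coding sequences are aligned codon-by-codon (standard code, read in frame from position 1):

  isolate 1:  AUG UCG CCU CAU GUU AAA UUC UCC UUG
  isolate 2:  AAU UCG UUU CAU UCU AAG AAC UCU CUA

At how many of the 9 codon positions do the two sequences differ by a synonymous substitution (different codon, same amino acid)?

Codon 1: AUG Met / AAU Asn — nonsynonymous.
Codon 2: UCG Ser / UCG Ser — identical.
Codon 3: CCU Pro / UUU Phe — nonsynonymous.
Codon 4: CAU His / CAU His — identical.
Codon 5: GUU Val / UCU Ser — nonsynonymous.
Codon 6: AAA Lys / AAG Lys — synonymous.
Codon 7: UUC Phe / AAC Asn — nonsynonymous.
Codon 8: UCC Ser / UCU Ser — synonymous.
Codon 9: UUG Leu / CUA Leu — synonymous.
Synonymous differences: 3.

3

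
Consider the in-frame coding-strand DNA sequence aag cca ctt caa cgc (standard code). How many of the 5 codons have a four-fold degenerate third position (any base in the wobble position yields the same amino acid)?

3

Codon 1 AAG (Lys): third position 2-fold.
Codon 2 CCA (Pro): third position 4-fold.
Codon 3 CTT (Leu): third position 4-fold.
Codon 4 CAA (Gln): third position 2-fold.
Codon 5 CGC (Arg): third position 4-fold.
Four-fold degenerate third positions: 3.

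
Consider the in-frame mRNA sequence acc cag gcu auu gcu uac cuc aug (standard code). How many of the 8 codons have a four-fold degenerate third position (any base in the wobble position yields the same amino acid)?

Codon 1 ACC (Thr): third position 4-fold.
Codon 2 CAG (Gln): third position 2-fold.
Codon 3 GCU (Ala): third position 4-fold.
Codon 4 AUU (Ile): third position 3-fold.
Codon 5 GCU (Ala): third position 4-fold.
Codon 6 UAC (Tyr): third position 2-fold.
Codon 7 CUC (Leu): third position 4-fold.
Codon 8 AUG (Met): third position 1-fold.
Four-fold degenerate third positions: 4.

4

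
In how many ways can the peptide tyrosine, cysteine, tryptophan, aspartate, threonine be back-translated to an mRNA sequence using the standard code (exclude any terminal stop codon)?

Tyr: 2 codons.
Cys: 2 codons.
Trp: 1 codon.
Asp: 2 codons.
Thr: 4 codons.
2 × 2 × 1 × 2 × 4 = 32.

32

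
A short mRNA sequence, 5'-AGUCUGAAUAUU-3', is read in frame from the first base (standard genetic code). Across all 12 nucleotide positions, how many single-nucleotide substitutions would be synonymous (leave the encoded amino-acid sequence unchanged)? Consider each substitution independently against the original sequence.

8

Codon 1 (AGU, Ser): 1 synonymous substitution.
Codon 2 (CUG, Leu): 4 synonymous substitutions.
Codon 3 (AAU, Asn): 1 synonymous substitution.
Codon 4 (AUU, Ile): 2 synonymous substitutions.
Total: 1 + 4 + 1 + 2 = 8.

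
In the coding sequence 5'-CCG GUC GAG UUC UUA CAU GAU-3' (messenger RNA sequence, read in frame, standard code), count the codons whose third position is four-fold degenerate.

Codon 1 CCG (Pro): third position 4-fold.
Codon 2 GUC (Val): third position 4-fold.
Codon 3 GAG (Glu): third position 2-fold.
Codon 4 UUC (Phe): third position 2-fold.
Codon 5 UUA (Leu): third position 2-fold.
Codon 6 CAU (His): third position 2-fold.
Codon 7 GAU (Asp): third position 2-fold.
Four-fold degenerate third positions: 2.

2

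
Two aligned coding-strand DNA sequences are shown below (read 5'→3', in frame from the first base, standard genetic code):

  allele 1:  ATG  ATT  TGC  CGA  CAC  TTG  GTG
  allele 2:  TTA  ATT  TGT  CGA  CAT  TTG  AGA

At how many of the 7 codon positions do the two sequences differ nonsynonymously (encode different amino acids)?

2

Codon 1: ATG Met / TTA Leu — nonsynonymous.
Codon 2: ATT Ile / ATT Ile — identical.
Codon 3: TGC Cys / TGT Cys — synonymous.
Codon 4: CGA Arg / CGA Arg — identical.
Codon 5: CAC His / CAT His — synonymous.
Codon 6: TTG Leu / TTG Leu — identical.
Codon 7: GTG Val / AGA Arg — nonsynonymous.
Nonsynonymous differences: 2.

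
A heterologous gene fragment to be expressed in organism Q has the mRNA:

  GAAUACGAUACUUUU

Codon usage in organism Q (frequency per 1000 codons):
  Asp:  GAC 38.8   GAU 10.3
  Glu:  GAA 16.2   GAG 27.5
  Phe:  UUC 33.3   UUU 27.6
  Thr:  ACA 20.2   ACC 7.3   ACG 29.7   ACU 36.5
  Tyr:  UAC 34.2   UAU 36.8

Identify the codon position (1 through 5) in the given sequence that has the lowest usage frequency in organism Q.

3

Codon 1 GAA (Glu): 16.2 per 1000.
Codon 2 UAC (Tyr): 34.2 per 1000.
Codon 3 GAU (Asp): 10.3 per 1000.
Codon 4 ACU (Thr): 36.5 per 1000.
Codon 5 UUU (Phe): 27.6 per 1000.
Lowest frequency is 10.3 at codon 3.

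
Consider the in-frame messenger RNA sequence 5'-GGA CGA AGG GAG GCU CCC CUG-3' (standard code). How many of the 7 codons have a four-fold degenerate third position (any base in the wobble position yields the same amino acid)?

5

Codon 1 GGA (Gly): third position 4-fold.
Codon 2 CGA (Arg): third position 4-fold.
Codon 3 AGG (Arg): third position 2-fold.
Codon 4 GAG (Glu): third position 2-fold.
Codon 5 GCU (Ala): third position 4-fold.
Codon 6 CCC (Pro): third position 4-fold.
Codon 7 CUG (Leu): third position 4-fold.
Four-fold degenerate third positions: 5.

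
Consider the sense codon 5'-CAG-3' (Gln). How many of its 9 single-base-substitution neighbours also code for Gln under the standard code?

Position 1: none → 0 synonymous.
Position 2: none → 0 synonymous.
Position 3: CAA → 1 synonymous.
Total: 0 + 0 + 1 = 1.

1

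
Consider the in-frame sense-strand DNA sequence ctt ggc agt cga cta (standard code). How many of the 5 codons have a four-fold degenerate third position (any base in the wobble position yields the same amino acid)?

4

Codon 1 CTT (Leu): third position 4-fold.
Codon 2 GGC (Gly): third position 4-fold.
Codon 3 AGT (Ser): third position 2-fold.
Codon 4 CGA (Arg): third position 4-fold.
Codon 5 CTA (Leu): third position 4-fold.
Four-fold degenerate third positions: 4.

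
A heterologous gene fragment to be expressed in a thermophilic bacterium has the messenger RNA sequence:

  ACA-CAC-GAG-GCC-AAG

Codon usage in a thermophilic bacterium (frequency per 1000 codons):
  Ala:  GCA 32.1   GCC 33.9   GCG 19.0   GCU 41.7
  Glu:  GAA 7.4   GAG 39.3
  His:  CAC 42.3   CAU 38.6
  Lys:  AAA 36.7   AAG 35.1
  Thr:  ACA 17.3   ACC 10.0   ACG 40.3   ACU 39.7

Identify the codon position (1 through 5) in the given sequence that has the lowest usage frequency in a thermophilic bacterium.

Codon 1 ACA (Thr): 17.3 per 1000.
Codon 2 CAC (His): 42.3 per 1000.
Codon 3 GAG (Glu): 39.3 per 1000.
Codon 4 GCC (Ala): 33.9 per 1000.
Codon 5 AAG (Lys): 35.1 per 1000.
Lowest frequency is 17.3 at codon 1.

1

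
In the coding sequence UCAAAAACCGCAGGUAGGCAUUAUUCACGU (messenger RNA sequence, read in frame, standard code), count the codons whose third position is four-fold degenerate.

Codon 1 UCA (Ser): third position 4-fold.
Codon 2 AAA (Lys): third position 2-fold.
Codon 3 ACC (Thr): third position 4-fold.
Codon 4 GCA (Ala): third position 4-fold.
Codon 5 GGU (Gly): third position 4-fold.
Codon 6 AGG (Arg): third position 2-fold.
Codon 7 CAU (His): third position 2-fold.
Codon 8 UAU (Tyr): third position 2-fold.
Codon 9 UCA (Ser): third position 4-fold.
Codon 10 CGU (Arg): third position 4-fold.
Four-fold degenerate third positions: 6.

6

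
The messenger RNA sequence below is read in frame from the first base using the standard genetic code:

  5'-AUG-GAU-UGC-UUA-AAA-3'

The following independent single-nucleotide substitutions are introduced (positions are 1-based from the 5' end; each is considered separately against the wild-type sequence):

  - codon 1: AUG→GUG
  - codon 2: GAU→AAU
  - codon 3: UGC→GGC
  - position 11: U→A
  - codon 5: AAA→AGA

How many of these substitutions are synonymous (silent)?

0

Codon 1: AUG (Met) → GUG (Val) — missense.
Codon 2: GAU (Asp) → AAU (Asn) — missense.
Codon 3: UGC (Cys) → GGC (Gly) — missense.
Codon 4: UUA (Leu) → UAA (Stop) — nonsense.
Codon 5: AAA (Lys) → AGA (Arg) — missense.
Synonymous: 0 of 5.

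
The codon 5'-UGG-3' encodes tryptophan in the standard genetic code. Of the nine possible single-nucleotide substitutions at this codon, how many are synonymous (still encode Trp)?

0

Position 1: none → 0 synonymous.
Position 2: none → 0 synonymous.
Position 3: none → 0 synonymous.
Total: 0 + 0 + 0 = 0.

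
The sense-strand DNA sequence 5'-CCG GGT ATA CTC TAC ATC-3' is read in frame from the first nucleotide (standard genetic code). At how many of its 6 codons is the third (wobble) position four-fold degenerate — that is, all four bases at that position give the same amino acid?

Codon 1 CCG (Pro): third position 4-fold.
Codon 2 GGT (Gly): third position 4-fold.
Codon 3 ATA (Ile): third position 3-fold.
Codon 4 CTC (Leu): third position 4-fold.
Codon 5 TAC (Tyr): third position 2-fold.
Codon 6 ATC (Ile): third position 3-fold.
Four-fold degenerate third positions: 3.

3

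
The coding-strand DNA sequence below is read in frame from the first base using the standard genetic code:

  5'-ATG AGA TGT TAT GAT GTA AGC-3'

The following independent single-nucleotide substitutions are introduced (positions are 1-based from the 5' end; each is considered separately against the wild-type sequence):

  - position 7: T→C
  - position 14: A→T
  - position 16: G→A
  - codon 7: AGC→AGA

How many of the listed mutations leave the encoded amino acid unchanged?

Codon 3: TGT (Cys) → CGT (Arg) — missense.
Codon 5: GAT (Asp) → GTT (Val) — missense.
Codon 6: GTA (Val) → ATA (Ile) — missense.
Codon 7: AGC (Ser) → AGA (Arg) — missense.
Synonymous: 0 of 4.

0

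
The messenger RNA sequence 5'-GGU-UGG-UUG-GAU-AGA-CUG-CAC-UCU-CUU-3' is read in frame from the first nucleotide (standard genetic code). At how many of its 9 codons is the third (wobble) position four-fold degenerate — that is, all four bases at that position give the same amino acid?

Codon 1 GGU (Gly): third position 4-fold.
Codon 2 UGG (Trp): third position 1-fold.
Codon 3 UUG (Leu): third position 2-fold.
Codon 4 GAU (Asp): third position 2-fold.
Codon 5 AGA (Arg): third position 2-fold.
Codon 6 CUG (Leu): third position 4-fold.
Codon 7 CAC (His): third position 2-fold.
Codon 8 UCU (Ser): third position 4-fold.
Codon 9 CUU (Leu): third position 4-fold.
Four-fold degenerate third positions: 4.

4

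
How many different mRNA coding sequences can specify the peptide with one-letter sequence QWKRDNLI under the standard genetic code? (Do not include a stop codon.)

1728

Gln: 2 codons.
Trp: 1 codon.
Lys: 2 codons.
Arg: 6 codons.
Asp: 2 codons.
Asn: 2 codons.
Leu: 6 codons.
Ile: 3 codons.
2 × 1 × 2 × 6 × 2 × 2 × 6 × 3 = 1728.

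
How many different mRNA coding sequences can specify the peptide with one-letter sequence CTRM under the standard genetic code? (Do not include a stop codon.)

48

Cys: 2 codons.
Thr: 4 codons.
Arg: 6 codons.
Met: 1 codon.
2 × 4 × 6 × 1 = 48.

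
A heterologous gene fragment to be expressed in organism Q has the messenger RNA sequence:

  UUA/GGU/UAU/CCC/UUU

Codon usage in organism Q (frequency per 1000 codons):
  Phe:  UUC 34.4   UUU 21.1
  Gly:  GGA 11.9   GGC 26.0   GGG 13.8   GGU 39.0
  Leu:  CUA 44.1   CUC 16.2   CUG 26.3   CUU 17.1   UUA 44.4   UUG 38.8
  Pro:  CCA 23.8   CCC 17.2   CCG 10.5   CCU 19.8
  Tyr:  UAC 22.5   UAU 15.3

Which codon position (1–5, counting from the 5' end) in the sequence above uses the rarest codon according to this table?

Codon 1 UUA (Leu): 44.4 per 1000.
Codon 2 GGU (Gly): 39.0 per 1000.
Codon 3 UAU (Tyr): 15.3 per 1000.
Codon 4 CCC (Pro): 17.2 per 1000.
Codon 5 UUU (Phe): 21.1 per 1000.
Lowest frequency is 15.3 at codon 3.

3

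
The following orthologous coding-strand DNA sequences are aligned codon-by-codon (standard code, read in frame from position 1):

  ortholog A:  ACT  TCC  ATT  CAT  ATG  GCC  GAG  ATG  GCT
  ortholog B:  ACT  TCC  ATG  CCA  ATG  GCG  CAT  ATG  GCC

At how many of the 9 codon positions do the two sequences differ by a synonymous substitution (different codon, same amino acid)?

2

Codon 1: ACT Thr / ACT Thr — identical.
Codon 2: TCC Ser / TCC Ser — identical.
Codon 3: ATT Ile / ATG Met — nonsynonymous.
Codon 4: CAT His / CCA Pro — nonsynonymous.
Codon 5: ATG Met / ATG Met — identical.
Codon 6: GCC Ala / GCG Ala — synonymous.
Codon 7: GAG Glu / CAT His — nonsynonymous.
Codon 8: ATG Met / ATG Met — identical.
Codon 9: GCT Ala / GCC Ala — synonymous.
Synonymous differences: 2.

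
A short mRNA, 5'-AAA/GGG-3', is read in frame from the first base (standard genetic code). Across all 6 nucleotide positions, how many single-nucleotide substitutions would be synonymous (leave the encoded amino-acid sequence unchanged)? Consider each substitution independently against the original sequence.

4

Codon 1 (AAA, Lys): 1 synonymous substitution.
Codon 2 (GGG, Gly): 3 synonymous substitutions.
Total: 1 + 3 = 4.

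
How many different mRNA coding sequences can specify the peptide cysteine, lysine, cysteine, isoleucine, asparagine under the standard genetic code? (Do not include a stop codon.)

48

Cys: 2 codons.
Lys: 2 codons.
Cys: 2 codons.
Ile: 3 codons.
Asn: 2 codons.
2 × 2 × 2 × 3 × 2 = 48.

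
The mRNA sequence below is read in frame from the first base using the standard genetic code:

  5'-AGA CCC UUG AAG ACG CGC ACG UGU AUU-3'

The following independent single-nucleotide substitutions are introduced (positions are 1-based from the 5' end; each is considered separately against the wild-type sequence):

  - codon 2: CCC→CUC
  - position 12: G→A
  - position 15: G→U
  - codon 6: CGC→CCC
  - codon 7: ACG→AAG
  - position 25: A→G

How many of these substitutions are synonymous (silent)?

Codon 2: CCC (Pro) → CUC (Leu) — missense.
Codon 4: AAG (Lys) → AAA (Lys) — synonymous.
Codon 5: ACG (Thr) → ACU (Thr) — synonymous.
Codon 6: CGC (Arg) → CCC (Pro) — missense.
Codon 7: ACG (Thr) → AAG (Lys) — missense.
Codon 9: AUU (Ile) → GUU (Val) — missense.
Synonymous: 2 of 6.

2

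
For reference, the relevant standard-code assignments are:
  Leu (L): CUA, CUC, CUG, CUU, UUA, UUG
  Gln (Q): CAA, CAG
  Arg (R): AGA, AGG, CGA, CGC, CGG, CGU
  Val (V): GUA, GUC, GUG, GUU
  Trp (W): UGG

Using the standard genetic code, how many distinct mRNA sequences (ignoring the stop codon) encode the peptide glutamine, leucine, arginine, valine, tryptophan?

288

Gln: 2 codons.
Leu: 6 codons.
Arg: 6 codons.
Val: 4 codons.
Trp: 1 codon.
2 × 6 × 6 × 4 × 1 = 288.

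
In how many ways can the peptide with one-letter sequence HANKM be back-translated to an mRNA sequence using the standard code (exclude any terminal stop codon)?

His: 2 codons.
Ala: 4 codons.
Asn: 2 codons.
Lys: 2 codons.
Met: 1 codon.
2 × 4 × 2 × 2 × 1 = 32.

32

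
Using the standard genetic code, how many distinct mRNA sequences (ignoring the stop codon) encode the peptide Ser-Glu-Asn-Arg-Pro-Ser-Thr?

Ser: 6 codons.
Glu: 2 codons.
Asn: 2 codons.
Arg: 6 codons.
Pro: 4 codons.
Ser: 6 codons.
Thr: 4 codons.
6 × 2 × 2 × 6 × 4 × 6 × 4 = 13824.

13824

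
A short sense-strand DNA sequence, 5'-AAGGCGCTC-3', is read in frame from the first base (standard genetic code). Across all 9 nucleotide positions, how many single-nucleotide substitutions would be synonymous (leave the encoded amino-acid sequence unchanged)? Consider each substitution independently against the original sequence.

7

Codon 1 (AAG, Lys): 1 synonymous substitution.
Codon 2 (GCG, Ala): 3 synonymous substitutions.
Codon 3 (CTC, Leu): 3 synonymous substitutions.
Total: 1 + 3 + 3 = 7.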